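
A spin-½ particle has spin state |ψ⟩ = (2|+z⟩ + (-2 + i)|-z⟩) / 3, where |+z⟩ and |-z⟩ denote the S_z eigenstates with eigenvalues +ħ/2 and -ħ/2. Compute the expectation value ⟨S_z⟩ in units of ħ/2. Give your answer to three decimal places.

⟨σ_z⟩ = |a|² - |b|² divided by |a|²+|b|², with a, b the |+z⟩, |-z⟩ amplitudes.
= (4 - 5)/9 = -1/9.
⟨S_z⟩ = (ħ/2)·⟨σ_z⟩.

-0.111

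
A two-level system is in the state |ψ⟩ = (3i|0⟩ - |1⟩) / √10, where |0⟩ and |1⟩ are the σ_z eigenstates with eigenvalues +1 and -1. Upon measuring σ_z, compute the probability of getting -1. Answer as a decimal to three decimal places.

The -1 outcome corresponds to |1⟩. Its amplitude in |ψ⟩ is -1/√10.
P = |-1|² / 10 = 1/10.

0.100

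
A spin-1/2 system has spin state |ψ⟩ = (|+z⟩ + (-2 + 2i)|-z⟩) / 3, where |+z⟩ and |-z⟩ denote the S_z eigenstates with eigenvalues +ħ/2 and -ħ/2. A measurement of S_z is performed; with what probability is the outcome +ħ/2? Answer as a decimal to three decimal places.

The +ħ/2 outcome corresponds to |+z⟩. Its amplitude in |ψ⟩ is 1/3.
P = |1|² / 9 = 1/9.

0.111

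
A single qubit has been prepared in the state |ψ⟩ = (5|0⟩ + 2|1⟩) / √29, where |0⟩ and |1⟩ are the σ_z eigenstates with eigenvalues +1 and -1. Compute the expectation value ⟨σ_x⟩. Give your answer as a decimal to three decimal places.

⟨σ_x⟩ = 2 Re(a* b)/(|a|²+|b|²) with a = 5, b = 2.
a* b = 10, so ⟨σ_x⟩ = 20/29.

0.690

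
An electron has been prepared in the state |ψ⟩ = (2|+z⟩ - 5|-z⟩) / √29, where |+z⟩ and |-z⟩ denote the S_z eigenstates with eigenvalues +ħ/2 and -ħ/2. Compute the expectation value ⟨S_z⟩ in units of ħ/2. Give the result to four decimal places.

-0.7241

⟨σ_z⟩ = |a|² - |b|² divided by |a|²+|b|², with a, b the |+z⟩, |-z⟩ amplitudes.
= (4 - 25)/29 = -21/29.
⟨S_z⟩ = (ħ/2)·⟨σ_z⟩.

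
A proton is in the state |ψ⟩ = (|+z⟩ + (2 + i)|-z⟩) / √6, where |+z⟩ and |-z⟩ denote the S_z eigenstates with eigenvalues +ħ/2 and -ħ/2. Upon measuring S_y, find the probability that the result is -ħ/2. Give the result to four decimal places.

0.3333

|-y⟩ = (|+z⟩ - i|-z⟩)/√2, so ⟨-y|ψ⟩ = (2i) / (√2·√6).
P = |2i|² / 12 = 4/12.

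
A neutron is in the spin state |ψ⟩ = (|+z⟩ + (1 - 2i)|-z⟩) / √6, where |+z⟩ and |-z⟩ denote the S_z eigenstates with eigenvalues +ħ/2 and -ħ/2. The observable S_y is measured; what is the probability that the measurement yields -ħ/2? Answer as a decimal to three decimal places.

0.833

|-y⟩ = (|+z⟩ - i|-z⟩)/√2, so ⟨-y|ψ⟩ = (3 + i) / (√2·√6).
P = |3 + i|² / 12 = 10/12.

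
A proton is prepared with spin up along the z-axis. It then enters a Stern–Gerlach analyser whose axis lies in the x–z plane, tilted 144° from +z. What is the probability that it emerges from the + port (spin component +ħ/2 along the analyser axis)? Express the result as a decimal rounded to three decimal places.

For spin-½, the probability of finding spin-up along an axis at angle θ to the initial spin direction is cos²(θ/2); spin-down is sin²(θ/2).
θ = 144°, so P = cos²(72°) ≈ 0.095.

0.095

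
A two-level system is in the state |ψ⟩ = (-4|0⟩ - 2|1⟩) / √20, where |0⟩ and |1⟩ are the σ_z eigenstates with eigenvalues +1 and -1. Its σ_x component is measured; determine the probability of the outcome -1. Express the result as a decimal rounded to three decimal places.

0.100

|-x⟩ = (|0⟩ - |1⟩)/√2, so ⟨-x|ψ⟩ = (-2) / (√2·√20).
P = |-2|² / 40 = 4/40.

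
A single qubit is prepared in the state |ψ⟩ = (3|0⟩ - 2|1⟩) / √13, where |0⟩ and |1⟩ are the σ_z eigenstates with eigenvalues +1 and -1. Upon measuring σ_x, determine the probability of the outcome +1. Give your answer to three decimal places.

0.038

|+x⟩ = (|0⟩ + |1⟩)/√2, so ⟨+x|ψ⟩ = (1) / (√2·√13).
P = |1|² / 26 = 1/26.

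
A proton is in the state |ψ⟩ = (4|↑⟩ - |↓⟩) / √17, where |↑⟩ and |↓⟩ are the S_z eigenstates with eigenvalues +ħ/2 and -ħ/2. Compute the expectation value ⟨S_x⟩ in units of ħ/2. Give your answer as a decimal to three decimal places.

-0.471

⟨σ_x⟩ = 2 Re(a* b)/(|a|²+|b|²) with a = 4, b = -1.
a* b = -4, so ⟨σ_x⟩ = -8/17.
⟨S_x⟩ = (ħ/2)·⟨σ_x⟩.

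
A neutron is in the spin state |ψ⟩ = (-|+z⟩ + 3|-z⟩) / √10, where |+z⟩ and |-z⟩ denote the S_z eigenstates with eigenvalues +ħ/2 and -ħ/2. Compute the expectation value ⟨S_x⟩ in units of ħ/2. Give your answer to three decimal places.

-0.600

⟨σ_x⟩ = 2 Re(a* b)/(|a|²+|b|²) with a = -1, b = 3.
a* b = -3, so ⟨σ_x⟩ = -6/10.
⟨S_x⟩ = (ħ/2)·⟨σ_x⟩.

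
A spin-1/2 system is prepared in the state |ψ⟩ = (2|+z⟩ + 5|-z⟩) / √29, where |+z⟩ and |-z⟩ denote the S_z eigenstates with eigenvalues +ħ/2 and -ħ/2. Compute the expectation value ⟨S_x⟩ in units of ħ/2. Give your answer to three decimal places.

⟨σ_x⟩ = 2 Re(a* b)/(|a|²+|b|²) with a = 2, b = 5.
a* b = 10, so ⟨σ_x⟩ = 20/29.
⟨S_x⟩ = (ħ/2)·⟨σ_x⟩.

0.690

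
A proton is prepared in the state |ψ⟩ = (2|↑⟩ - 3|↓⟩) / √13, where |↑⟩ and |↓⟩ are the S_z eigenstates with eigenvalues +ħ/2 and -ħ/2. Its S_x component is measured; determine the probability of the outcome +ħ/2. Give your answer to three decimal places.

0.038

|+x⟩ = (|↑⟩ + |↓⟩)/√2, so ⟨+x|ψ⟩ = (-1) / (√2·√13).
P = |-1|² / 26 = 1/26.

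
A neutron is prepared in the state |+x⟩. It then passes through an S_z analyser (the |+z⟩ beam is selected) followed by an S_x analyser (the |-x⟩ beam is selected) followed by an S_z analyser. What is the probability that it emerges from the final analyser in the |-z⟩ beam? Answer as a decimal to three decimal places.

0.125

First analyser (S_z): from |+x⟩, P(|+z⟩) = 1/2.
After stage 1 the state is |+z⟩; P(|-x⟩) = |⟨-x|+z⟩|² = 1/2.
After stage 2 the state is |-x⟩; P(|-z⟩) = |⟨-z|-x⟩|² = 1/2.
Joint probability = 1/2 × 1/2 × 1/2 = 0.125.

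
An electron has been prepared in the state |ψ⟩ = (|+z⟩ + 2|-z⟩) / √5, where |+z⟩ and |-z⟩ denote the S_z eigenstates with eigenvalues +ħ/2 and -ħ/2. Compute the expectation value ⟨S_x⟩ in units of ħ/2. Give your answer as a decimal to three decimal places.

0.800

⟨σ_x⟩ = 2 Re(a* b)/(|a|²+|b|²) with a = 1, b = 2.
a* b = 2, so ⟨σ_x⟩ = 4/5.
⟨S_x⟩ = (ħ/2)·⟨σ_x⟩.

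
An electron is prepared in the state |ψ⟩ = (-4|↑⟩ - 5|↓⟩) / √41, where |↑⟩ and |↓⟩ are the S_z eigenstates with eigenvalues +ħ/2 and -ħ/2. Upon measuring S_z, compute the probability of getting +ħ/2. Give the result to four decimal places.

The +ħ/2 outcome corresponds to |↑⟩. Its amplitude in |ψ⟩ is -4/√41.
P = |-4|² / 41 = 16/41.

0.3902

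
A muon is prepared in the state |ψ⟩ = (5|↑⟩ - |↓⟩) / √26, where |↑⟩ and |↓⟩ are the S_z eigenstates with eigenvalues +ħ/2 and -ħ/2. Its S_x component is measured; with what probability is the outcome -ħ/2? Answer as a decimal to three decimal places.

0.692

|-x⟩ = (|↑⟩ - |↓⟩)/√2, so ⟨-x|ψ⟩ = (6) / (√2·√26).
P = |6|² / 52 = 36/52.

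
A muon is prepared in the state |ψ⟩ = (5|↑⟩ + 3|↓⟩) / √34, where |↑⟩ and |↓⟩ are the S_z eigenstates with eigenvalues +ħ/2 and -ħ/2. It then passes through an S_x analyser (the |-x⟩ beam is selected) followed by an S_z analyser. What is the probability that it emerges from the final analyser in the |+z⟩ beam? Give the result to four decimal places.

0.0294

First analyser (S_x): P(|-x⟩) = |⟨-x|ψ⟩|² = 4/68.
After stage 1 the state is |-x⟩; P(|+z⟩) = |⟨+z|-x⟩|² = 1/2.
Joint probability = 4/68 × 1/2 = 0.0294.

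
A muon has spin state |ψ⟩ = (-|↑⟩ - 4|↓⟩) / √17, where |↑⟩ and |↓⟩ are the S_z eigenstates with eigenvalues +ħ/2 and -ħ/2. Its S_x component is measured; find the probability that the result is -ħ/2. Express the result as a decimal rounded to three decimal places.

|-x⟩ = (|↑⟩ - |↓⟩)/√2, so ⟨-x|ψ⟩ = (3) / (√2·√17).
P = |3|² / 34 = 9/34.

0.265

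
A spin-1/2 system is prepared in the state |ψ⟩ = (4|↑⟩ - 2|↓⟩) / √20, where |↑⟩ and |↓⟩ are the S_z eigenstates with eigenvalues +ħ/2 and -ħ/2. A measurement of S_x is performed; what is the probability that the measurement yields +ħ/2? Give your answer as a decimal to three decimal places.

0.100

|+x⟩ = (|↑⟩ + |↓⟩)/√2, so ⟨+x|ψ⟩ = (2) / (√2·√20).
P = |2|² / 40 = 4/40.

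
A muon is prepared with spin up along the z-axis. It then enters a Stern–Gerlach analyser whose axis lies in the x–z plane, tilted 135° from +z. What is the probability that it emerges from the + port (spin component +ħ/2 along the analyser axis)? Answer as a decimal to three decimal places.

0.146

For spin-½, the probability of finding spin-up along an axis at angle θ to the initial spin direction is cos²(θ/2); spin-down is sin²(θ/2).
θ = 135°, so P = cos²(67.5°) ≈ 0.146.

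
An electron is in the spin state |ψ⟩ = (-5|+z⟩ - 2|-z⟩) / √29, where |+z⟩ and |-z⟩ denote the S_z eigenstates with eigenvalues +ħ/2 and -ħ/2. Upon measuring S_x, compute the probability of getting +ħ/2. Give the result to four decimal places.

0.8448

|+x⟩ = (|+z⟩ + |-z⟩)/√2, so ⟨+x|ψ⟩ = (-7) / (√2·√29).
P = |-7|² / 58 = 49/58.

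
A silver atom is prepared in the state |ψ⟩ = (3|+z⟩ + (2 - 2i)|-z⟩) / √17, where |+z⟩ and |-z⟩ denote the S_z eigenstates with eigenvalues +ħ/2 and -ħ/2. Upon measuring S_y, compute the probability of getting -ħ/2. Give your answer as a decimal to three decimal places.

0.853

|-y⟩ = (|+z⟩ - i|-z⟩)/√2, so ⟨-y|ψ⟩ = (5 + 2i) / (√2·√17).
P = |5 + 2i|² / 34 = 29/34.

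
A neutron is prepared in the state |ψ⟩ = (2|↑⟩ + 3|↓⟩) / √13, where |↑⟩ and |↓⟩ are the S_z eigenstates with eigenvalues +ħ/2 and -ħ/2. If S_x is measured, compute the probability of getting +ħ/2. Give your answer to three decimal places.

|+x⟩ = (|↑⟩ + |↓⟩)/√2, so ⟨+x|ψ⟩ = (5) / (√2·√13).
P = |5|² / 26 = 25/26.

0.962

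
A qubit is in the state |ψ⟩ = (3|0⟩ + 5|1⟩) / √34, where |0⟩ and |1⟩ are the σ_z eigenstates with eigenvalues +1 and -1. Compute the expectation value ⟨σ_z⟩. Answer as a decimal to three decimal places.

-0.471

⟨σ_z⟩ = |a|² - |b|² divided by |a|²+|b|², with a, b the |0⟩, |1⟩ amplitudes.
= (9 - 25)/34 = -16/34.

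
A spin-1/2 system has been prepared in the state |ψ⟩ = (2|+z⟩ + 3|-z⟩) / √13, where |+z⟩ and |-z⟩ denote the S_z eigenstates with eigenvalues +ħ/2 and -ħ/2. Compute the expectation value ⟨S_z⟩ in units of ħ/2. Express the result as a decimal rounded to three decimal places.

-0.385

⟨σ_z⟩ = |a|² - |b|² divided by |a|²+|b|², with a, b the |+z⟩, |-z⟩ amplitudes.
= (4 - 9)/13 = -5/13.
⟨S_z⟩ = (ħ/2)·⟨σ_z⟩.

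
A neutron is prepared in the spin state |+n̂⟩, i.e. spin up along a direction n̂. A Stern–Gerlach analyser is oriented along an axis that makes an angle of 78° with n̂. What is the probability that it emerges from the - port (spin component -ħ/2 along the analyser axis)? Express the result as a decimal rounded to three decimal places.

0.396

For spin-½, the probability of finding spin-up along an axis at angle θ to the initial spin direction is cos²(θ/2); spin-down is sin²(θ/2).
θ = 78°, so P = sin²(39°) ≈ 0.396.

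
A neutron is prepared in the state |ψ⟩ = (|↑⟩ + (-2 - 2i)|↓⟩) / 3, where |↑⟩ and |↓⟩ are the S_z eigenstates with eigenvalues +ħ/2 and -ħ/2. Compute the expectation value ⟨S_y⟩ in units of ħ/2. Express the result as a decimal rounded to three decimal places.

⟨σ_y⟩ = 2 Im(a* b)/(|a|²+|b|²) with a = 1, b = (-2 - 2i).
a* b = (-2 - 2i), so ⟨σ_y⟩ = -4/9.
⟨S_y⟩ = (ħ/2)·⟨σ_y⟩.

-0.444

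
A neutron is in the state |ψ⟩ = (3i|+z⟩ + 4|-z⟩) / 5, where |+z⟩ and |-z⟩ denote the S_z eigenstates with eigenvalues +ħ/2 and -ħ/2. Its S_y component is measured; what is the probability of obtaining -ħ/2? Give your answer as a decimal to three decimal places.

0.980

|-y⟩ = (|+z⟩ - i|-z⟩)/√2, so ⟨-y|ψ⟩ = (7i) / (√2·5).
P = |7i|² / 50 = 49/50.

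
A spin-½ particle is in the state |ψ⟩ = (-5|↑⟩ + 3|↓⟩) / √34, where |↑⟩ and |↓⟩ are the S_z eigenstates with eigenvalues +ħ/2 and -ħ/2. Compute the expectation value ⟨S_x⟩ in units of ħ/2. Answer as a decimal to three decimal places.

⟨σ_x⟩ = 2 Re(a* b)/(|a|²+|b|²) with a = -5, b = 3.
a* b = -15, so ⟨σ_x⟩ = -30/34.
⟨S_x⟩ = (ħ/2)·⟨σ_x⟩.

-0.882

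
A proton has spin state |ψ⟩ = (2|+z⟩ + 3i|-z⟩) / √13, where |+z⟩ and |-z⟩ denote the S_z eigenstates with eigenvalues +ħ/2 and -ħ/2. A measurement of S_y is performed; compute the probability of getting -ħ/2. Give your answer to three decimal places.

0.038

|-y⟩ = (|+z⟩ - i|-z⟩)/√2, so ⟨-y|ψ⟩ = (-1) / (√2·√13).
P = |-1|² / 26 = 1/26.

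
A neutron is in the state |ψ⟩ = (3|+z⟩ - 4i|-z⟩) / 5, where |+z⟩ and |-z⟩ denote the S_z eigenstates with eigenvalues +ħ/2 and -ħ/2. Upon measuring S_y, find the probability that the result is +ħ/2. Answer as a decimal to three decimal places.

|+y⟩ = (|+z⟩ + i|-z⟩)/√2, so ⟨+y|ψ⟩ = (-1) / (√2·5).
P = |-1|² / 50 = 1/50.

0.020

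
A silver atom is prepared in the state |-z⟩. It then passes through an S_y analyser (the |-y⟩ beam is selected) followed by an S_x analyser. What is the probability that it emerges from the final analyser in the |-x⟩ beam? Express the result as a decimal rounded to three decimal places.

First analyser (S_y): from |-z⟩, P(|-y⟩) = 1/2.
After stage 1 the state is |-y⟩; P(|-x⟩) = |⟨-x|-y⟩|² = 1/2.
Joint probability = 1/2 × 1/2 = 0.250.

0.250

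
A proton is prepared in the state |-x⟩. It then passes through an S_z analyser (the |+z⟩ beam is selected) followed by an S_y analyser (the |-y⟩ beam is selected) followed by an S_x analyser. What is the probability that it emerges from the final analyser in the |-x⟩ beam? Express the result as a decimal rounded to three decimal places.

First analyser (S_z): from |-x⟩, P(|+z⟩) = 1/2.
After stage 1 the state is |+z⟩; P(|-y⟩) = |⟨-y|+z⟩|² = 1/2.
After stage 2 the state is |-y⟩; P(|-x⟩) = |⟨-x|-y⟩|² = 1/2.
Joint probability = 1/2 × 1/2 × 1/2 = 0.125.

0.125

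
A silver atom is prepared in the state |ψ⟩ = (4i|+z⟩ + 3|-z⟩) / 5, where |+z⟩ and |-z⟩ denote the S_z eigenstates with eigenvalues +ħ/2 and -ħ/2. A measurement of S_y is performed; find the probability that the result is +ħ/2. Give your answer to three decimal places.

0.020

|+y⟩ = (|+z⟩ + i|-z⟩)/√2, so ⟨+y|ψ⟩ = (i) / (√2·5).
P = |i|² / 50 = 1/50.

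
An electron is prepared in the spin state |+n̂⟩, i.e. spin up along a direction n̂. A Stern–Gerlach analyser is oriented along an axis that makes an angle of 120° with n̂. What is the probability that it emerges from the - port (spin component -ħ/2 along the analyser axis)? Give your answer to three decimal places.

For spin-½, the probability of finding spin-up along an axis at angle θ to the initial spin direction is cos²(θ/2); spin-down is sin²(θ/2).
θ = 120°, so P = sin²(60°) ≈ 0.750.

0.750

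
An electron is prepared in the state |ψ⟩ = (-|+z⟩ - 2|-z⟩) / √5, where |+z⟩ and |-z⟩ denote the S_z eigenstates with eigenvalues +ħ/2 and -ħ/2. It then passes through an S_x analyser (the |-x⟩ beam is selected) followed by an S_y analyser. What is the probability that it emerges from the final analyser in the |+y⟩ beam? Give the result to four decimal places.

0.0500

First analyser (S_x): P(|-x⟩) = |⟨-x|ψ⟩|² = 1/10.
After stage 1 the state is |-x⟩; P(|+y⟩) = |⟨+y|-x⟩|² = 1/2.
Joint probability = 1/10 × 1/2 = 0.0500.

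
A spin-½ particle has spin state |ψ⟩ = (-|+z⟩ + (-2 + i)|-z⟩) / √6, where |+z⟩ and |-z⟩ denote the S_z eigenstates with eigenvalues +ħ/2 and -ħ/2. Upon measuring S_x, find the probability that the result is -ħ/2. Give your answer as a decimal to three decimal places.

|-x⟩ = (|+z⟩ - |-z⟩)/√2, so ⟨-x|ψ⟩ = (1 - i) / (√2·√6).
P = |1 - i|² / 12 = 2/12.

0.167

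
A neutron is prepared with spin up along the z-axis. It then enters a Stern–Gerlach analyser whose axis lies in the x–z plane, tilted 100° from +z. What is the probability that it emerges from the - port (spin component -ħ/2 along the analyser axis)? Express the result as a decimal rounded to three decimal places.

0.587

For spin-½, the probability of finding spin-up along an axis at angle θ to the initial spin direction is cos²(θ/2); spin-down is sin²(θ/2).
θ = 100°, so P = sin²(50°) ≈ 0.587.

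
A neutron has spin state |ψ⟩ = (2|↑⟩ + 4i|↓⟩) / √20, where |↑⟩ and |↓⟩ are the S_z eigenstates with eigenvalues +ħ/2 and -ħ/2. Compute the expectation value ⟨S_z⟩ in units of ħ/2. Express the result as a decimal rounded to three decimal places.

-0.600

⟨σ_z⟩ = |a|² - |b|² divided by |a|²+|b|², with a, b the |↑⟩, |↓⟩ amplitudes.
= (4 - 16)/20 = -12/20.
⟨S_z⟩ = (ħ/2)·⟨σ_z⟩.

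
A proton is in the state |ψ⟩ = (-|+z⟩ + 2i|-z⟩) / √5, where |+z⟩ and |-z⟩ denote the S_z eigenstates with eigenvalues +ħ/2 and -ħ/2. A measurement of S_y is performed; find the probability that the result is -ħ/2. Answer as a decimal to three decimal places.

0.900

|-y⟩ = (|+z⟩ - i|-z⟩)/√2, so ⟨-y|ψ⟩ = (-3) / (√2·√5).
P = |-3|² / 10 = 9/10.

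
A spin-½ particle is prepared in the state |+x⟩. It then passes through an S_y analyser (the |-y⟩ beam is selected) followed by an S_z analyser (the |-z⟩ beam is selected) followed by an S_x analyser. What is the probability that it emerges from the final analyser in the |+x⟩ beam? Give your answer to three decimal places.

First analyser (S_y): from |+x⟩, P(|-y⟩) = 1/2.
After stage 1 the state is |-y⟩; P(|-z⟩) = |⟨-z|-y⟩|² = 1/2.
After stage 2 the state is |-z⟩; P(|+x⟩) = |⟨+x|-z⟩|² = 1/2.
Joint probability = 1/2 × 1/2 × 1/2 = 0.125.

0.125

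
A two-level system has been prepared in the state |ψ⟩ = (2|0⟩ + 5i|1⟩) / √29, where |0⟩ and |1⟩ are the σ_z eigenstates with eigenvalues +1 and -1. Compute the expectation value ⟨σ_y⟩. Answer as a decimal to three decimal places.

0.690

⟨σ_y⟩ = 2 Im(a* b)/(|a|²+|b|²) with a = 2, b = 5i.
a* b = 10i, so ⟨σ_y⟩ = 20/29.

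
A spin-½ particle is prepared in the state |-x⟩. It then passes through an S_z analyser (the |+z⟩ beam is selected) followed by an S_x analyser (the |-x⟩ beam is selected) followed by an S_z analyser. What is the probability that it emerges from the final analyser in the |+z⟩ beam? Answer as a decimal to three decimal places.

0.125

First analyser (S_z): from |-x⟩, P(|+z⟩) = 1/2.
After stage 1 the state is |+z⟩; P(|-x⟩) = |⟨-x|+z⟩|² = 1/2.
After stage 2 the state is |-x⟩; P(|+z⟩) = |⟨+z|-x⟩|² = 1/2.
Joint probability = 1/2 × 1/2 × 1/2 = 0.125.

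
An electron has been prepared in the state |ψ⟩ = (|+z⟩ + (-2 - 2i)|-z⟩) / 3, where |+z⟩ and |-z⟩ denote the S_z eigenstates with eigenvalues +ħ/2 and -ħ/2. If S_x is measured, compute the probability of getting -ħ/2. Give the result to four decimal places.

|-x⟩ = (|+z⟩ - |-z⟩)/√2, so ⟨-x|ψ⟩ = (3 + 2i) / (√2·3).
P = |3 + 2i|² / 18 = 13/18.

0.7222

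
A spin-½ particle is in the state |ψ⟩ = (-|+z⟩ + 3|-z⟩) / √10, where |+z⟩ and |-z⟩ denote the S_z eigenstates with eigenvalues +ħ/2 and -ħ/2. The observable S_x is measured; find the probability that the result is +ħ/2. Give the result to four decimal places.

|+x⟩ = (|+z⟩ + |-z⟩)/√2, so ⟨+x|ψ⟩ = (2) / (√2·√10).
P = |2|² / 20 = 4/20.

0.2000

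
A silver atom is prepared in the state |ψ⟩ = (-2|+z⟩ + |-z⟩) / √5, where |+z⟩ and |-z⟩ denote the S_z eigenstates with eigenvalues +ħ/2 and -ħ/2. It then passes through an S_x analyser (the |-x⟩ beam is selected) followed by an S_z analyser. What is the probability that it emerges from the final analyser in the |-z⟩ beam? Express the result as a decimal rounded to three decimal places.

First analyser (S_x): P(|-x⟩) = |⟨-x|ψ⟩|² = 9/10.
After stage 1 the state is |-x⟩; P(|-z⟩) = |⟨-z|-x⟩|² = 1/2.
Joint probability = 9/10 × 1/2 = 0.450.

0.450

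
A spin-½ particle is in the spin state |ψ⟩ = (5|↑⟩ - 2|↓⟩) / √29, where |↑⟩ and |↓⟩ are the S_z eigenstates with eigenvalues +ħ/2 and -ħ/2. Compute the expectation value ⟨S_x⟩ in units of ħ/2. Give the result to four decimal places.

⟨σ_x⟩ = 2 Re(a* b)/(|a|²+|b|²) with a = 5, b = -2.
a* b = -10, so ⟨σ_x⟩ = -20/29.
⟨S_x⟩ = (ħ/2)·⟨σ_x⟩.

-0.6897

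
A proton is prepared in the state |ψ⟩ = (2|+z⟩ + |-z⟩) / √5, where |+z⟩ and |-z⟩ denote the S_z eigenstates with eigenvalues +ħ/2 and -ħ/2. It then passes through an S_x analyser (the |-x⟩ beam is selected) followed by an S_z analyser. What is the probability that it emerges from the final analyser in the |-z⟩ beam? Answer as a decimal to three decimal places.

First analyser (S_x): P(|-x⟩) = |⟨-x|ψ⟩|² = 1/10.
After stage 1 the state is |-x⟩; P(|-z⟩) = |⟨-z|-x⟩|² = 1/2.
Joint probability = 1/10 × 1/2 = 0.050.

0.050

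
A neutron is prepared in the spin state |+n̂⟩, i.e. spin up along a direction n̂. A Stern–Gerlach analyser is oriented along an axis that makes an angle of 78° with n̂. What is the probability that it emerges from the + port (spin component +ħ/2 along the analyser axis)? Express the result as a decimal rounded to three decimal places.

0.604

For spin-½, the probability of finding spin-up along an axis at angle θ to the initial spin direction is cos²(θ/2); spin-down is sin²(θ/2).
θ = 78°, so P = cos²(39°) ≈ 0.604.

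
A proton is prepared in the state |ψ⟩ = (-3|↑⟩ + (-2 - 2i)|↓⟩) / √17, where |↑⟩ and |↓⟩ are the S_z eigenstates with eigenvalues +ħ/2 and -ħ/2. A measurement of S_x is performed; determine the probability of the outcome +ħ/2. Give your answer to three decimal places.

0.853

|+x⟩ = (|↑⟩ + |↓⟩)/√2, so ⟨+x|ψ⟩ = (-5 - 2i) / (√2·√17).
P = |-5 - 2i|² / 34 = 29/34.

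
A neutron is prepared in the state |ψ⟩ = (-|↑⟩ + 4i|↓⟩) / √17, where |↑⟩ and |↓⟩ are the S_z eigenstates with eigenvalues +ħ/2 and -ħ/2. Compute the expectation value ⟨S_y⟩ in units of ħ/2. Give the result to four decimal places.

⟨σ_y⟩ = 2 Im(a* b)/(|a|²+|b|²) with a = -1, b = 4i.
a* b = -4i, so ⟨σ_y⟩ = -8/17.
⟨S_y⟩ = (ħ/2)·⟨σ_y⟩.

-0.4706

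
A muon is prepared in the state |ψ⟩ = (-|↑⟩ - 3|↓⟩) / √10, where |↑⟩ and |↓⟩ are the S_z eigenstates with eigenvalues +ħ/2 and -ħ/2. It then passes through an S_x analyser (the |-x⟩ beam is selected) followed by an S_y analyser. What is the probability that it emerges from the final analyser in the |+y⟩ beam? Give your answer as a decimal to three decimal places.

First analyser (S_x): P(|-x⟩) = |⟨-x|ψ⟩|² = 4/20.
After stage 1 the state is |-x⟩; P(|+y⟩) = |⟨+y|-x⟩|² = 1/2.
Joint probability = 4/20 × 1/2 = 0.100.

0.100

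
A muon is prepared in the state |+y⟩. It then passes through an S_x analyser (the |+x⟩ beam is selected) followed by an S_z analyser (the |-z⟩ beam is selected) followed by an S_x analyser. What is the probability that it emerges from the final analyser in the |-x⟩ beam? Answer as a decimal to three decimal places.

0.125

First analyser (S_x): from |+y⟩, P(|+x⟩) = 1/2.
After stage 1 the state is |+x⟩; P(|-z⟩) = |⟨-z|+x⟩|² = 1/2.
After stage 2 the state is |-z⟩; P(|-x⟩) = |⟨-x|-z⟩|² = 1/2.
Joint probability = 1/2 × 1/2 × 1/2 = 0.125.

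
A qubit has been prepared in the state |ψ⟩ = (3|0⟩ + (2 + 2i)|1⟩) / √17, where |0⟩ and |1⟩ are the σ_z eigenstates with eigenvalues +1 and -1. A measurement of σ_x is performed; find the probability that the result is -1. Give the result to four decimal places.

0.1471

|-x⟩ = (|0⟩ - |1⟩)/√2, so ⟨-x|ψ⟩ = (1 - 2i) / (√2·√17).
P = |1 - 2i|² / 34 = 5/34.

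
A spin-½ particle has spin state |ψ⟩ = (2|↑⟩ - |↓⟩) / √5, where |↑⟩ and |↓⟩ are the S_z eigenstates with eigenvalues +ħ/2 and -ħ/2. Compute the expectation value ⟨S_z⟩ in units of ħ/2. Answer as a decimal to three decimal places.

0.600

⟨σ_z⟩ = |a|² - |b|² divided by |a|²+|b|², with a, b the |↑⟩, |↓⟩ amplitudes.
= (4 - 1)/5 = 3/5.
⟨S_z⟩ = (ħ/2)·⟨σ_z⟩.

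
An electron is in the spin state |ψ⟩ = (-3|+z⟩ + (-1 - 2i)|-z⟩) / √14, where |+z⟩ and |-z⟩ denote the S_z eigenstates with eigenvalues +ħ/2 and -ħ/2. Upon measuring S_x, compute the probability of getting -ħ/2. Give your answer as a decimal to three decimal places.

|-x⟩ = (|+z⟩ - |-z⟩)/√2, so ⟨-x|ψ⟩ = (-2 + 2i) / (√2·√14).
P = |-2 + 2i|² / 28 = 8/28.

0.286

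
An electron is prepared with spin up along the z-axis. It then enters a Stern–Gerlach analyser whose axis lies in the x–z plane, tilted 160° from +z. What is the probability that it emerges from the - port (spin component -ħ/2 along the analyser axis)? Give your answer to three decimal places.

0.970

For spin-½, the probability of finding spin-up along an axis at angle θ to the initial spin direction is cos²(θ/2); spin-down is sin²(θ/2).
θ = 160°, so P = sin²(80°) ≈ 0.970.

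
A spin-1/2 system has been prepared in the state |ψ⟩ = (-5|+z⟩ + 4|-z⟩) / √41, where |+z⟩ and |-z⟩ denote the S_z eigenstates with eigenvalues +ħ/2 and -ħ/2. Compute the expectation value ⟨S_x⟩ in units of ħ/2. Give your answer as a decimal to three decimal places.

-0.976

⟨σ_x⟩ = 2 Re(a* b)/(|a|²+|b|²) with a = -5, b = 4.
a* b = -20, so ⟨σ_x⟩ = -40/41.
⟨S_x⟩ = (ħ/2)·⟨σ_x⟩.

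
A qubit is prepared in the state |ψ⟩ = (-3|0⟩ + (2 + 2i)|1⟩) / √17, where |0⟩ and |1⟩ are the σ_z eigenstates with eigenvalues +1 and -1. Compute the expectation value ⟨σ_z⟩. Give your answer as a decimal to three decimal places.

0.059

⟨σ_z⟩ = |a|² - |b|² divided by |a|²+|b|², with a, b the |0⟩, |1⟩ amplitudes.
= (9 - 8)/17 = 1/17.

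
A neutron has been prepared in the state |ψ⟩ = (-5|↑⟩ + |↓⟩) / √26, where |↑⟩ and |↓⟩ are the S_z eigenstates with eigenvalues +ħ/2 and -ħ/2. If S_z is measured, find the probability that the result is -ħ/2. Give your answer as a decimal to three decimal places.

0.038

The -ħ/2 outcome corresponds to |↓⟩. Its amplitude in |ψ⟩ is 1/√26.
P = |1|² / 26 = 1/26.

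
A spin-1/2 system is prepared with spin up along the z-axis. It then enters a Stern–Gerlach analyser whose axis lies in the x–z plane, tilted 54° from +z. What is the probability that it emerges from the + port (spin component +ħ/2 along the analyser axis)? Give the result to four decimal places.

For spin-½, the probability of finding spin-up along an axis at angle θ to the initial spin direction is cos²(θ/2); spin-down is sin²(θ/2).
θ = 54°, so P = cos²(27°) ≈ 0.7939.

0.7939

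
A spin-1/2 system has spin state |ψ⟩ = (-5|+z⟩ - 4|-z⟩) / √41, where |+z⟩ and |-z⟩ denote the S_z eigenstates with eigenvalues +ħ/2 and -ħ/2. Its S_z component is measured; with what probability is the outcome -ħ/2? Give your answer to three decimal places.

0.390

The -ħ/2 outcome corresponds to |-z⟩. Its amplitude in |ψ⟩ is -4/√41.
P = |-4|² / 41 = 16/41.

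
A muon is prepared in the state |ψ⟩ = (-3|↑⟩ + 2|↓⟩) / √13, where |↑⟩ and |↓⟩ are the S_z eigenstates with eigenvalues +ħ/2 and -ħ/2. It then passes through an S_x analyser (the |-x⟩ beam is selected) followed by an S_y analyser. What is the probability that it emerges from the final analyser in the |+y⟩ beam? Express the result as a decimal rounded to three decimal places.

0.481

First analyser (S_x): P(|-x⟩) = |⟨-x|ψ⟩|² = 25/26.
After stage 1 the state is |-x⟩; P(|+y⟩) = |⟨+y|-x⟩|² = 1/2.
Joint probability = 25/26 × 1/2 = 0.481.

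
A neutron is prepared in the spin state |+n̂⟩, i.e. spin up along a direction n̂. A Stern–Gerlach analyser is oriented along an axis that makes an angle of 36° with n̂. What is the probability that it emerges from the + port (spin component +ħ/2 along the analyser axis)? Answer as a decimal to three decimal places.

0.905

For spin-½, the probability of finding spin-up along an axis at angle θ to the initial spin direction is cos²(θ/2); spin-down is sin²(θ/2).
θ = 36°, so P = cos²(18°) ≈ 0.905.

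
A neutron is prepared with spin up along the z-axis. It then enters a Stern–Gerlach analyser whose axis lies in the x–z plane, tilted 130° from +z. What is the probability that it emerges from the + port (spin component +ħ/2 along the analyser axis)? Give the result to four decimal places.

For spin-½, the probability of finding spin-up along an axis at angle θ to the initial spin direction is cos²(θ/2); spin-down is sin²(θ/2).
θ = 130°, so P = cos²(65°) ≈ 0.1786.

0.1786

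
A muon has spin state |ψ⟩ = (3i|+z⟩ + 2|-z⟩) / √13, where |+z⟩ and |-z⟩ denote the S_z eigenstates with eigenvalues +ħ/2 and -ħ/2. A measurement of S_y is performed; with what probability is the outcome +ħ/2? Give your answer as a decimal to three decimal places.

0.038

|+y⟩ = (|+z⟩ + i|-z⟩)/√2, so ⟨+y|ψ⟩ = (i) / (√2·√13).
P = |i|² / 26 = 1/26.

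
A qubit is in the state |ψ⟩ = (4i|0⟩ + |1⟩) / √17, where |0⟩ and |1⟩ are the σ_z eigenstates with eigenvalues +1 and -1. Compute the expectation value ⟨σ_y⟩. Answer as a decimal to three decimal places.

-0.471

⟨σ_y⟩ = 2 Im(a* b)/(|a|²+|b|²) with a = 4i, b = 1.
a* b = -4i, so ⟨σ_y⟩ = -8/17.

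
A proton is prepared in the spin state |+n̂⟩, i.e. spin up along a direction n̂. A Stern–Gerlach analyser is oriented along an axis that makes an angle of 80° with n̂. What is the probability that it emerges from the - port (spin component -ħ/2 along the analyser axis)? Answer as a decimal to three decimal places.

For spin-½, the probability of finding spin-up along an axis at angle θ to the initial spin direction is cos²(θ/2); spin-down is sin²(θ/2).
θ = 80°, so P = sin²(40°) ≈ 0.413.

0.413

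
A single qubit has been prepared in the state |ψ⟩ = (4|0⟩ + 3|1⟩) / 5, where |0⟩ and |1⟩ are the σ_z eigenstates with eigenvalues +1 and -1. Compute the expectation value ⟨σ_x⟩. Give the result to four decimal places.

⟨σ_x⟩ = 2 Re(a* b)/(|a|²+|b|²) with a = 4, b = 3.
a* b = 12, so ⟨σ_x⟩ = 24/25.

0.9600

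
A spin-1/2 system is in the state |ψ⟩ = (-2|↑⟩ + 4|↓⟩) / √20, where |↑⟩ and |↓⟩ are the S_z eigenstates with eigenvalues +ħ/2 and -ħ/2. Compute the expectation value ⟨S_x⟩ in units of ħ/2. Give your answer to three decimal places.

⟨σ_x⟩ = 2 Re(a* b)/(|a|²+|b|²) with a = -2, b = 4.
a* b = -8, so ⟨σ_x⟩ = -16/20.
⟨S_x⟩ = (ħ/2)·⟨σ_x⟩.

-0.800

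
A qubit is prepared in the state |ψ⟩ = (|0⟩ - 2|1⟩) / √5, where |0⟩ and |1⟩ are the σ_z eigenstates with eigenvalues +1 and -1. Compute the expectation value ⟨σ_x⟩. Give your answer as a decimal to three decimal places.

-0.800

⟨σ_x⟩ = 2 Re(a* b)/(|a|²+|b|²) with a = 1, b = -2.
a* b = -2, so ⟨σ_x⟩ = -4/5.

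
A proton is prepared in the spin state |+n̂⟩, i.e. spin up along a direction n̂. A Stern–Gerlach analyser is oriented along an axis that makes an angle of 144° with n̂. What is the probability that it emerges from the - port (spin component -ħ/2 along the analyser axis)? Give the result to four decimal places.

For spin-½, the probability of finding spin-up along an axis at angle θ to the initial spin direction is cos²(θ/2); spin-down is sin²(θ/2).
θ = 144°, so P = sin²(72°) ≈ 0.9045.

0.9045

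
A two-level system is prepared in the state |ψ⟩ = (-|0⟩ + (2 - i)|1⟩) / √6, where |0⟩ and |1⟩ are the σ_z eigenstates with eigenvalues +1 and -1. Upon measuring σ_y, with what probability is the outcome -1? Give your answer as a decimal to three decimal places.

0.333

|-y⟩ = (|0⟩ - i|1⟩)/√2, so ⟨-y|ψ⟩ = (2i) / (√2·√6).
P = |2i|² / 12 = 4/12.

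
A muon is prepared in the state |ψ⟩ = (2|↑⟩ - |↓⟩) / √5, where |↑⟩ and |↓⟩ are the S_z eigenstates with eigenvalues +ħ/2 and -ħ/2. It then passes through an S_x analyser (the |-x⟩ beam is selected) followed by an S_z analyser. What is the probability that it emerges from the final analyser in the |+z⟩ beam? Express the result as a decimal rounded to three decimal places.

0.450

First analyser (S_x): P(|-x⟩) = |⟨-x|ψ⟩|² = 9/10.
After stage 1 the state is |-x⟩; P(|+z⟩) = |⟨+z|-x⟩|² = 1/2.
Joint probability = 9/10 × 1/2 = 0.450.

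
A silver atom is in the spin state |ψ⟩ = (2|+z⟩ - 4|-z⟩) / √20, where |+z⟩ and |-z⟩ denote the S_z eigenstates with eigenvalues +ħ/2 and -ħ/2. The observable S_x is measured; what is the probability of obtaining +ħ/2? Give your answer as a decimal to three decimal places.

0.100

|+x⟩ = (|+z⟩ + |-z⟩)/√2, so ⟨+x|ψ⟩ = (-2) / (√2·√20).
P = |-2|² / 40 = 4/40.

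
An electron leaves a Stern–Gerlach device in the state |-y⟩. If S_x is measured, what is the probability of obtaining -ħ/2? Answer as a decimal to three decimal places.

0.500

In the S_z basis, |-y⟩ = (|+z⟩ - i|-z⟩)/√2 and |-x⟩ = (|+z⟩ - |-z⟩)/√2.
|⟨-x|-y⟩|² = 1/2.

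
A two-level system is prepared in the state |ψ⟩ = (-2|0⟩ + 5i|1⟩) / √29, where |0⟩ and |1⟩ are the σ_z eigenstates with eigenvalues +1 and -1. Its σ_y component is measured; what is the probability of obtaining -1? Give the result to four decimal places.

|-y⟩ = (|0⟩ - i|1⟩)/√2, so ⟨-y|ψ⟩ = (-7) / (√2·√29).
P = |-7|² / 58 = 49/58.

0.8448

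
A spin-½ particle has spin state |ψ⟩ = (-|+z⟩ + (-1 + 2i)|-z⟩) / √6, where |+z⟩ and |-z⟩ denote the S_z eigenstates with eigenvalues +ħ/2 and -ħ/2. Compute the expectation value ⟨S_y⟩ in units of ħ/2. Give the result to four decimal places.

-0.6667

⟨σ_y⟩ = 2 Im(a* b)/(|a|²+|b|²) with a = -1, b = (-1 + 2i).
a* b = (1 - 2i), so ⟨σ_y⟩ = -4/6.
⟨S_y⟩ = (ħ/2)·⟨σ_y⟩.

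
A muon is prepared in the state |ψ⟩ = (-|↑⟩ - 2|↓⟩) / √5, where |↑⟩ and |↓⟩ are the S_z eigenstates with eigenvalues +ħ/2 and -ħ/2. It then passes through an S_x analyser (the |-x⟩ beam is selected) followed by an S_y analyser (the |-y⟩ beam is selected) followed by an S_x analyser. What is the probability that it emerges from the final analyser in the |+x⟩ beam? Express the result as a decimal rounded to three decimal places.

0.025

First analyser (S_x): P(|-x⟩) = |⟨-x|ψ⟩|² = 1/10.
After stage 1 the state is |-x⟩; P(|-y⟩) = |⟨-y|-x⟩|² = 1/2.
After stage 2 the state is |-y⟩; P(|+x⟩) = |⟨+x|-y⟩|² = 1/2.
Joint probability = 1/10 × 1/2 × 1/2 = 0.025.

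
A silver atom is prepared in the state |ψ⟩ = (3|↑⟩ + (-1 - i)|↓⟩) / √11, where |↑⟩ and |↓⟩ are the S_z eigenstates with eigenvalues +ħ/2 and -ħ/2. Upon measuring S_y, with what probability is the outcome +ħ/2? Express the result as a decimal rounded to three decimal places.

0.227

|+y⟩ = (|↑⟩ + i|↓⟩)/√2, so ⟨+y|ψ⟩ = (2 + i) / (√2·√11).
P = |2 + i|² / 22 = 5/22.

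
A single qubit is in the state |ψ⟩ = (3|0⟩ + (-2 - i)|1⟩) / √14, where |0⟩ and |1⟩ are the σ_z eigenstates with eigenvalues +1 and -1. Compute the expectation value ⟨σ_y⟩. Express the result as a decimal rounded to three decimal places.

-0.429

⟨σ_y⟩ = 2 Im(a* b)/(|a|²+|b|²) with a = 3, b = (-2 - i).
a* b = (-6 - 3i), so ⟨σ_y⟩ = -6/14.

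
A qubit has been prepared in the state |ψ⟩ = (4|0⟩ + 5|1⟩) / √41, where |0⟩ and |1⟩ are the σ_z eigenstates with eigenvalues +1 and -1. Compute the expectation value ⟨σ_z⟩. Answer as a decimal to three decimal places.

⟨σ_z⟩ = |a|² - |b|² divided by |a|²+|b|², with a, b the |0⟩, |1⟩ amplitudes.
= (16 - 25)/41 = -9/41.

-0.220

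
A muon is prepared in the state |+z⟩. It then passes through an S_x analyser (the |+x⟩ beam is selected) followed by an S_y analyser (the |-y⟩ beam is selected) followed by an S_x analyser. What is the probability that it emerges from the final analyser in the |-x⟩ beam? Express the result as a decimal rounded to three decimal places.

0.125

First analyser (S_x): from |+z⟩, P(|+x⟩) = 1/2.
After stage 1 the state is |+x⟩; P(|-y⟩) = |⟨-y|+x⟩|² = 1/2.
After stage 2 the state is |-y⟩; P(|-x⟩) = |⟨-x|-y⟩|² = 1/2.
Joint probability = 1/2 × 1/2 × 1/2 = 0.125.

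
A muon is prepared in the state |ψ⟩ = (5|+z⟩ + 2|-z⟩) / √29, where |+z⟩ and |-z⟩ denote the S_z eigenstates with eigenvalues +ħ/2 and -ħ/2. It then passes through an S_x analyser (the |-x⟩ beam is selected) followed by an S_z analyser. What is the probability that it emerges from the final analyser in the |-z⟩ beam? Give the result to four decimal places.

First analyser (S_x): P(|-x⟩) = |⟨-x|ψ⟩|² = 9/58.
After stage 1 the state is |-x⟩; P(|-z⟩) = |⟨-z|-x⟩|² = 1/2.
Joint probability = 9/58 × 1/2 = 0.0776.

0.0776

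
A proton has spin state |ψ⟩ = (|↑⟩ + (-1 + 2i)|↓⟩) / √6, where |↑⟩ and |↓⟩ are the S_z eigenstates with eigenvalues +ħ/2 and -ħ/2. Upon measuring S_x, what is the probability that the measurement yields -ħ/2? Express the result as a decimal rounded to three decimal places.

0.667

|-x⟩ = (|↑⟩ - |↓⟩)/√2, so ⟨-x|ψ⟩ = (2 - 2i) / (√2·√6).
P = |2 - 2i|² / 12 = 8/12.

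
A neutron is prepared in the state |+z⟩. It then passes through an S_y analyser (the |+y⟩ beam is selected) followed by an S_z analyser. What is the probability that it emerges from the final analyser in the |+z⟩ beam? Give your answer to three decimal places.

First analyser (S_y): from |+z⟩, P(|+y⟩) = 1/2.
After stage 1 the state is |+y⟩; P(|+z⟩) = |⟨+z|+y⟩|² = 1/2.
Joint probability = 1/2 × 1/2 = 0.250.

0.250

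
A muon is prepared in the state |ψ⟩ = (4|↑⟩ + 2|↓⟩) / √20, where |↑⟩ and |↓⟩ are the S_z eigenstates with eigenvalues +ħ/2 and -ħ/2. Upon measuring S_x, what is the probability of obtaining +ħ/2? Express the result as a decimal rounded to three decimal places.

|+x⟩ = (|↑⟩ + |↓⟩)/√2, so ⟨+x|ψ⟩ = (6) / (√2·√20).
P = |6|² / 40 = 36/40.

0.900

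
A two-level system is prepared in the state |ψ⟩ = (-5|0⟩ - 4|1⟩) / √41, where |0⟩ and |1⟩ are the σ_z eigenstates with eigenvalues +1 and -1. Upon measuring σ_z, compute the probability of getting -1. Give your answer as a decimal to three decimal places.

The -1 outcome corresponds to |1⟩. Its amplitude in |ψ⟩ is -4/√41.
P = |-4|² / 41 = 16/41.

0.390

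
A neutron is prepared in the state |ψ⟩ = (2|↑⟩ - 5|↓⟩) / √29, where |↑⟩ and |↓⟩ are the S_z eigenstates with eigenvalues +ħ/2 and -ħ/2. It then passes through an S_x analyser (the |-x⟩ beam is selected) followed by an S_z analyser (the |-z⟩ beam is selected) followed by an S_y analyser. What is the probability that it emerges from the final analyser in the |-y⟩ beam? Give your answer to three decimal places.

First analyser (S_x): P(|-x⟩) = |⟨-x|ψ⟩|² = 49/58.
After stage 1 the state is |-x⟩; P(|-z⟩) = |⟨-z|-x⟩|² = 1/2.
After stage 2 the state is |-z⟩; P(|-y⟩) = |⟨-y|-z⟩|² = 1/2.
Joint probability = 49/58 × 1/2 × 1/2 = 0.211.

0.211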